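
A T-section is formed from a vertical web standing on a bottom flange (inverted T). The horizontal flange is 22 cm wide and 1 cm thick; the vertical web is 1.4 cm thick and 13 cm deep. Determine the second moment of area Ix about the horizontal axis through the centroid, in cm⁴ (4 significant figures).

Split into non-overlapping primitives; take the origin at the lower-left of the bounding box.
Flange: 22 × 1, A = 22 cm², y = 0.5 cm, Ī = 1.83333 cm⁴.
Web: 1.4 × 13, A = 18.2 cm², y = 7.5 cm, Ī = 256.317 cm⁴.
Centroid: ȳ = ΣA·y / ΣA = 3.66915 cm.
Transfer each piece to the horizontal axis through the centroid using Ī + A·d² with d = y − 3.66915:
  flange: d = -3.16915 cm → contributes +222.791 cm⁴
  web: d = 3.83085 cm → contributes +523.409 cm⁴
Total I = 746.2 cm⁴.

Ix ≈ 746.2 cm⁴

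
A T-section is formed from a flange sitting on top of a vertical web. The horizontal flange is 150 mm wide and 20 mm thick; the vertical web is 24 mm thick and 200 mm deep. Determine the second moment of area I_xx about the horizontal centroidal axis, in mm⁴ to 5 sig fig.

I_xx ≈ 3.8438 × 10⁷ mm⁴

Split into non-overlapping primitives; take the origin at the lower-left of the bounding box.
Flange: 150 × 20, A = 3 000 mm², y = 210 mm, Ī = 100 000 mm⁴.
Web: 24 × 200, A = 4 800 mm², y = 100 mm, Ī = 16 000 000 mm⁴.
Centroid: ȳ = ΣA·y / ΣA = 142.3077 mm.
Transfer each piece to the horizontal centroidal axis using Ī + A·d² with d = y − 142.3077:
  flange: d = 67.69231 mm → contributes +13 846 746 mm⁴
  web: d = -42.30769 mm → contributes +24 591 716 mm⁴
Total I = 38 438 462 mm⁴.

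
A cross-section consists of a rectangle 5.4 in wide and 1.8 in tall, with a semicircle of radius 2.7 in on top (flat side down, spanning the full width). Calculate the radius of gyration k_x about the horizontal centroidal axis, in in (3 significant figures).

k_x ≈ 1.20 in

Break the section into simple shapes (no overlaps), measuring from the bottom-left corner of the bounding box.
Rectangular body: 5.4 × 1.8, A = 9.72 in², y = 0.9 in, Ī = 2.6244 in⁴.
Semicircular cap: semicircle r = 2.7, A = 11.451 in², y = 2.9459 in, Ī = 5.8329 in⁴.
Centroid: ȳ = ΣA·y / ΣA = 2.0066 in.
Transfer each piece to the horizontal centroidal axis using Ī + A·d² with d = y − 2.0066:
  rectangular body: d = -1.1066 in → contributes +14.527 in⁴
  semicircular cap: d = 0.93931 in → contributes +15.936 in⁴
Total I = 30.464 in⁴.
Radius of gyration: k = √(I/A) = √(30.464 / 21.171) = 1.1996 in.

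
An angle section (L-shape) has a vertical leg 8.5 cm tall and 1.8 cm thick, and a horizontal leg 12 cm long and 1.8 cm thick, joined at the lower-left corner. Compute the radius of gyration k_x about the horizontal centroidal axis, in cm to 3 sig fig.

Decompose the section into non-overlapping parts with the origin at the bottom-left of its bounding rectangle.
Vertical leg: 1.8 × 8.5, A = 15.3 cm², y = 4.25 cm, Ī = 92.119 cm⁴.
Horizontal leg (remainder): 10.2 × 1.8, A = 18.36 cm², y = 0.9 cm, Ī = 4.9572 cm⁴.
Centroid: ȳ = ΣA·y / ΣA = 2.4227 cm.
Transfer each piece to the horizontal centroidal axis using Ī + A·d² with d = y − 2.4227:
  vertical leg: d = 1.8273 cm → contributes +143.2 cm⁴
  horizontal leg (remainder): d = -1.5227 cm → contributes +47.529 cm⁴
Total I = 190.73 cm⁴.
Radius of gyration: k = √(I/A) = √(190.73 / 33.66) = 2.3804 cm.

k_x ≈ 2.38 cm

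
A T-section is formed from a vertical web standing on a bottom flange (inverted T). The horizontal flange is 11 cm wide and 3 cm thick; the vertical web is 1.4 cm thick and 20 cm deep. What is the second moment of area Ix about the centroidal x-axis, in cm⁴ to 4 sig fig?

Ix ≈ 2961 cm⁴

Treat the section as a set of non-overlapping primitives; coordinates are from the bounding-box lower-left.
Flange: 11 × 3, A = 33 cm², y = 1.5 cm, Ī = 24.75 cm⁴.
Web: 1.4 × 20, A = 28 cm², y = 13 cm, Ī = 933.333 cm⁴.
Centroid: ȳ = ΣA·y / ΣA = 6.77869 cm.
Transfer each piece to the centroidal x-axis using Ī + A·d² with d = y − 6.77869:
  flange: d = -5.27869 cm → contributes +944.28 cm⁴
  web: d = 6.22131 cm → contributes +2017.07 cm⁴
Total I = 2961.35 cm⁴.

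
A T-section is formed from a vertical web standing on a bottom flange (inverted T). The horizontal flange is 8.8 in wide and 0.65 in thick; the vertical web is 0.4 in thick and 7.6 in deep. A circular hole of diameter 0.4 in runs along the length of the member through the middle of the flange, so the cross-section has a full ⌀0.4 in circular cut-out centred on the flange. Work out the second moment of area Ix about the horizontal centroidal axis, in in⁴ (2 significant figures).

Split into non-overlapping primitives; take the origin at the lower-left of the bounding box.
Flange: 8.8 × 0.65, A = 5.72 in², y = 0.325 in, Ī = 0.2014 in⁴.
Web: 0.4 × 7.6, A = 3.04 in², y = 4.45 in, Ī = 14.63 in⁴.
Hole (subtracted): ⌀0.4, A = 0.1257 in², y = 0.325 in, Ī = 0.001257 in⁴.
Centroid: ȳ = ΣA·y / ΣA = 1.777 in.
Transfer each piece to the horizontal centroidal axis using Ī + A·d² with d = y − 1.777:
  flange: d = -1.452 in → contributes +12.27 in⁴
  web: d = 2.673 in → contributes +36.35 in⁴
  hole: d = -1.452 in → contributes −0.2663 in⁴
Total I = 48.35 in⁴.

Ix ≈ 48 in⁴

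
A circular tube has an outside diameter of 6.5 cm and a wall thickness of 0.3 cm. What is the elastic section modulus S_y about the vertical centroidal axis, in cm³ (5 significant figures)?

S_y ≈ 8.6594 cm³

Treat the section as a set of non-overlapping primitives; coordinates are from the bounding-box lower-left.
Outer circle: ⌀6.5, A = 33.18307 cm², x = 3.25 cm, Ī = 87.62405 cm⁴.
Bore (subtracted): ⌀5.9, A = 27.33971 cm², x = 3.25 cm, Ī = 59.48096 cm⁴.
By symmetry the centroid is at mid-width, x̄ = 3.25 cm.
All pieces are centred on the vertical centroidal axis, so I = ΣĪ (holes subtracted) = 28.14309 cm⁴.
Extreme fibre distance c = 3.25 cm; S = I/c = 8.659413 cm³.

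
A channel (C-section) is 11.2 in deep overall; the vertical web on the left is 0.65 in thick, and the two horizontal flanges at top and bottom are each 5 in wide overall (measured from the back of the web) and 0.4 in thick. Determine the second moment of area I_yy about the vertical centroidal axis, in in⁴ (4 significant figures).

I_yy ≈ 20.46 in⁴

Break the section into simple shapes (no overlaps), measuring from the bottom-left corner of the bounding box.
Web: 0.65 × 11.2, A = 7.28 in², x = 0.325 in, Ī = 0.256317 in⁴.
Top flange (beyond web): 4.35 × 0.4, A = 1.74 in², x = 2.825 in, Ī = 2.74376 in⁴.
Bottom flange (beyond web): 4.35 × 0.4, A = 1.74 in², x = 2.825 in, Ī = 2.74376 in⁴.
Centroid: x̄ = ΣA·x / ΣA = 1.13355 in.
Transfer each piece to the vertical centroidal axis using Ī + A·d² with d = x − 1.13355:
  web: d = -0.80855 in → contributes +5.01564 in⁴
  top flange (beyond web): d = 1.69145 in → contributes +7.72191 in⁴
  bottom flange (beyond web): d = 1.69145 in → contributes +7.72191 in⁴
Total I = 20.4595 in⁴.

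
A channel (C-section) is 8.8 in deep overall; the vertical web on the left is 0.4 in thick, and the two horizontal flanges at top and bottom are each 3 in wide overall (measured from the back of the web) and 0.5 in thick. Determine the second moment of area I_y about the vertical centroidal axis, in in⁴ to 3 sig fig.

Treat the section as a set of non-overlapping primitives; coordinates are from the bounding-box lower-left.
Web: 0.4 × 8.8, A = 3.52 in², x = 0.2 in, Ī = 0.046933 in⁴.
Top flange (beyond web): 2.6 × 0.5, A = 1.3 in², x = 1.7 in, Ī = 0.73233 in⁴.
Bottom flange (beyond web): 2.6 × 0.5, A = 1.3 in², x = 1.7 in, Ī = 0.73233 in⁴.
Centroid: x̄ = ΣA·x / ΣA = 0.83725 in.
Transfer each piece to the vertical centroidal axis using Ī + A·d² with d = x − 0.83725:
  web: d = -0.63725 in → contributes +1.4764 in⁴
  top flange (beyond web): d = 0.86275 in → contributes +1.7 in⁴
  bottom flange (beyond web): d = 0.86275 in → contributes +1.7 in⁴
Total I = 4.8763 in⁴.

I_y ≈ 4.88 in⁴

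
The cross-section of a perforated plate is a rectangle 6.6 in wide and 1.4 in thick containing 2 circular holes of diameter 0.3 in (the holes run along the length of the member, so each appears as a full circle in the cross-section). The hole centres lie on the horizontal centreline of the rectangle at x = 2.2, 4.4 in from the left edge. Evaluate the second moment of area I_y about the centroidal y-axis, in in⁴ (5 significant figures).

I_y ≈ 33.369 in⁴

Decompose the section into non-overlapping parts with the origin at the bottom-left of its bounding rectangle.
Plate: 6.6 × 1.4, A = 9.24 in², x = 3.3 in, Ī = 33.5412 in⁴.
Hole 1 (subtracted): ⌀0.3, A = 0.07068583 in², x = 2.2 in, Ī = 0.0003976078 in⁴.
Hole 2 (subtracted): ⌀0.3, A = 0.07068583 in², x = 4.4 in, Ī = 0.0003976078 in⁴.
By symmetry the centroid is at mid-width, x̄ = 3.3 in.
Transfer each piece to the centroidal y-axis using Ī + A·d² with d = x − 3.3:
  plate: d = 0 in → contributes +33.5412 in⁴
  hole 1: d = -1.1 in → contributes −0.08592747 in⁴
  hole 2: d = 1.1 in → contributes −0.08592747 in⁴
Total I = 33.36935 in⁴.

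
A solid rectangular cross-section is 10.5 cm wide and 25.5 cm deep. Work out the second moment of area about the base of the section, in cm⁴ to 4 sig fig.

I_base ≈ 5.803 × 10⁴ cm⁴

The section: 10.5 × 25.5, A = 267.75 cm², y = 12.75 cm, Ī = 14508.7 cm⁴.
Transfer it to a horizontal axis along the bottom face using Ī + A·d² with d = y − 0:
  the section: d = 12.75 cm → contributes +58034.8 cm⁴
Total I = 58034.8 cm⁴.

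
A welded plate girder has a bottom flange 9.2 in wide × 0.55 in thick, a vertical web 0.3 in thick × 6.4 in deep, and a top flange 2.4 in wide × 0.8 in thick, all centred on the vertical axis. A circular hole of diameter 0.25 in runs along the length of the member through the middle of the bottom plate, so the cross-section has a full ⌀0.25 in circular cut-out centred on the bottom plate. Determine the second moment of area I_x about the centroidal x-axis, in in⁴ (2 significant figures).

Decompose the section into non-overlapping parts with the origin at the bottom-left of its bounding rectangle.
Bottom plate: 9.2 × 0.55, A = 5.06 in², y = 0.275 in, Ī = 0.1276 in⁴.
Web plate: 0.3 × 6.4, A = 1.92 in², y = 3.75 in, Ī = 6.554 in⁴.
Top plate: 2.4 × 0.8, A = 1.92 in², y = 7.35 in, Ī = 0.1024 in⁴.
Hole (subtracted): ⌀0.25, A = 0.04909 in², y = 0.275 in, Ī = 0.0001917 in⁴.
Centroid: ȳ = ΣA·y / ΣA = 2.564 in.
Transfer each piece to the centroidal x-axis using Ī + A·d² with d = y − 2.564:
  bottom plate: d = -2.289 in → contributes +26.63 in⁴
  web plate: d = 1.186 in → contributes +9.256 in⁴
  top plate: d = 4.786 in → contributes +44.09 in⁴
  hole: d = -2.289 in → contributes −0.2573 in⁴
Total I = 79.72 in⁴.

I_x ≈ 80 in⁴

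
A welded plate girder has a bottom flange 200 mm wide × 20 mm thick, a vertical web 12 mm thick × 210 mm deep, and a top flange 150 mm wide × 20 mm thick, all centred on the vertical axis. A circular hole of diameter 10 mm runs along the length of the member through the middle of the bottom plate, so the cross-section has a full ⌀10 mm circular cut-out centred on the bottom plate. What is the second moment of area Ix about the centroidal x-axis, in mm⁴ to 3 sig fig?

Ix ≈ 9.98 × 10⁷ mm⁴

Decompose the section into non-overlapping parts with the origin at the bottom-left of its bounding rectangle.
Bottom plate: 200 × 20, A = 4 000 mm², y = 10 mm, Ī = 133 333 mm⁴.
Web plate: 12 × 210, A = 2 520 mm², y = 125 mm, Ī = 9 261 000 mm⁴.
Top plate: 150 × 20, A = 3 000 mm², y = 240 mm, Ī = 100 000 mm⁴.
Hole (subtracted): ⌀10, A = 78.54 mm², y = 10 mm, Ī = 490.87 mm⁴.
Centroid: ȳ = ΣA·y / ΣA = 113.78 mm.
Transfer each piece to the centroidal x-axis using Ī + A·d² with d = y − 113.78:
  bottom plate: d = -103.78 mm → contributes +43 211 432 mm⁴
  web plate: d = 11.224 mm → contributes +9 578 447 mm⁴
  top plate: d = 126.22 mm → contributes +47 897 252 mm⁴
  hole: d = -103.78 mm → contributes −846 327 mm⁴
Total I = 99 840 803 mm⁴.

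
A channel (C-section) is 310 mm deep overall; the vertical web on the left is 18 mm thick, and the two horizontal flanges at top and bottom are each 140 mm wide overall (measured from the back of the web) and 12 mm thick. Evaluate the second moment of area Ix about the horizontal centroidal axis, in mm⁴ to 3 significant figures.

Ix ≈ 1.10 × 10⁸ mm⁴

Treat the section as a set of non-overlapping primitives; coordinates are from the bounding-box lower-left.
Web: 18 × 310, A = 5 580 mm², y = 155 mm, Ī = 44 686 500 mm⁴.
Top flange (beyond web): 122 × 12, A = 1 464 mm², y = 304 mm, Ī = 17 568 mm⁴.
Bottom flange (beyond web): 122 × 12, A = 1 464 mm², y = 6 mm, Ī = 17 568 mm⁴.
By symmetry the centroid is at mid-height, ȳ = 155 mm.
Transfer each piece to the horizontal centroidal axis using Ī + A·d² with d = y − 155:
  web: d = 0 mm → contributes +44 686 500 mm⁴
  top flange (beyond web): d = 149 mm → contributes +32 519 832 mm⁴
  bottom flange (beyond web): d = -149 mm → contributes +32 519 832 mm⁴
Total I = 109 726 164 mm⁴.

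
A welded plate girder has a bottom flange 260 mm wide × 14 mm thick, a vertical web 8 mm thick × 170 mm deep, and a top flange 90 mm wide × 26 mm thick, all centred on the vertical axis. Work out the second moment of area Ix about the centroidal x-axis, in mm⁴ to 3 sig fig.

Break the section into simple shapes (no overlaps), measuring from the bottom-left corner of the bounding box.
Bottom plate: 260 × 14, A = 3 640 mm², y = 7 mm, Ī = 59 453 mm⁴.
Web plate: 8 × 170, A = 1 360 mm², y = 99 mm, Ī = 3 275 333 mm⁴.
Top plate: 90 × 26, A = 2 340 mm², y = 197 mm, Ī = 131 820 mm⁴.
Centroid: ȳ = ΣA·y / ΣA = 84.619 mm.
Transfer each piece to the centroidal x-axis using Ī + A·d² with d = y − 84.619:
  bottom plate: d = -77.619 mm → contributes +21 989 128 mm⁴
  web plate: d = 14.381 mm → contributes +3 556 618 mm⁴
  top plate: d = 112.38 mm → contributes +29 685 073 mm⁴
Total I = 55 230 819 mm⁴.

Ix ≈ 5.52 × 10⁷ mm⁴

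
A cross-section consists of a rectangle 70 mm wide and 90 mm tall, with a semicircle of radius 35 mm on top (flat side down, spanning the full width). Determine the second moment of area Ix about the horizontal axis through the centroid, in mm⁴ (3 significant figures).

Break the section into simple shapes (no overlaps), measuring from the bottom-left corner of the bounding box.
Rectangular body: 70 × 90, A = 6 300 mm², y = 45 mm, Ī = 4 252 500 mm⁴.
Semicircular cap: semicircle r = 35, A = 1924.2 mm², y = 104.85 mm, Ī = 164 704 mm⁴.
Centroid: ȳ = ΣA·y / ΣA = 59.004 mm.
Transfer each piece to the horizontal axis through the centroid using Ī + A·d² with d = y − 59.004:
  rectangular body: d = -14.004 mm → contributes +5 488 036 mm⁴
  semicircular cap: d = 45.85 mm → contributes +4 209 905 mm⁴
Total I = 9 697 941 mm⁴.

Ix ≈ 9.70 × 10⁶ mm⁴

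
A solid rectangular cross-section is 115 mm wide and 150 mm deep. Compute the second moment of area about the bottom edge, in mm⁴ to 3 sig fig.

The section: 115 × 150, A = 17 250 mm², y = 75 mm, Ī = 32 343 750 mm⁴.
Transfer it to a horizontal axis along the bottom face using Ī + A·d² with d = y − 0:
  the section: d = 75 mm → contributes +129 375 000 mm⁴
Total I = 129 375 000 mm⁴.

I_base ≈ 1.29 × 10⁸ mm⁴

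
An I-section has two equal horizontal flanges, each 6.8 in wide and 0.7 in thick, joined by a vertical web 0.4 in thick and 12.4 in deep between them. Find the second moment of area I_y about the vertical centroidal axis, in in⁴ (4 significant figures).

I_y ≈ 36.75 in⁴

Split into non-overlapping primitives; take the origin at the lower-left of the bounding box.
Bottom flange: 6.8 × 0.7, A = 4.76 in², x = 3.4 in, Ī = 18.3419 in⁴.
Web: 0.4 × 12.4, A = 4.96 in², x = 3.4 in, Ī = 0.0661333 in⁴.
Top flange: 6.8 × 0.7, A = 4.76 in², x = 3.4 in, Ī = 18.3419 in⁴.
By symmetry the centroid is at mid-width, x̄ = 3.4 in.
All pieces are centred on the vertical centroidal axis, so I = ΣĪ = 36.7499 in⁴.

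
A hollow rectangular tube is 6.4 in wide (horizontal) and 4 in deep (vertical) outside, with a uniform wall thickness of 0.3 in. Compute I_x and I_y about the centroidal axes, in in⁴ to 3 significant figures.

Split into non-overlapping primitives; take the origin at the lower-left of the bounding box.
Outer rectangle: 6.4 × 4, A = 25.6 in², y = 2 in, Ī = 34.133 in⁴.
Inner void (subtracted): 5.8 × 3.4, A = 19.72 in², y = 2 in, Ī = 18.997 in⁴.
By symmetry the centroid is at mid-height, ȳ = 2 in.
All pieces are centred on the centroidal x-axis, so I = ΣĪ (holes subtracted) = 15.136 in⁴.
Repeating about the centroidal y-axis gives I_y = 32.1 in⁴.

I_x ≈ 15.1 in⁴, I_y ≈ 32.1 in⁴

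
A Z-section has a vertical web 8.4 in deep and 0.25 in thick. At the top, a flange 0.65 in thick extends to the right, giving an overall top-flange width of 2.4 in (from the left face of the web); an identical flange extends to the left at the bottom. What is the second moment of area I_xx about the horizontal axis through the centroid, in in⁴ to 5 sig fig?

I_xx ≈ 54.415 in⁴

Treat the section as a set of non-overlapping primitives; coordinates are from the bounding-box lower-left.
Web: 0.25 × 8.4, A = 2.1 in², y = 4.2 in, Ī = 12.348 in⁴.
Top flange (beyond web): 2.15 × 0.65, A = 1.3975 in², y = 8.075 in, Ī = 0.04920365 in⁴.
Bottom flange (beyond web): 2.15 × 0.65, A = 1.3975 in², y = 0.325 in, Ī = 0.04920365 in⁴.
Centroid: ȳ = ΣA·y / ΣA = 4.2 in.
Transfer each piece to the horizontal axis through the centroid using Ī + A·d² with d = y − 4.2:
  web: d = 0 in → contributes +12.348 in⁴
  top flange (beyond web): d = 3.875 in → contributes +21.03354 in⁴
  bottom flange (beyond web): d = -3.875 in → contributes +21.03354 in⁴
Total I = 54.41508 in⁴.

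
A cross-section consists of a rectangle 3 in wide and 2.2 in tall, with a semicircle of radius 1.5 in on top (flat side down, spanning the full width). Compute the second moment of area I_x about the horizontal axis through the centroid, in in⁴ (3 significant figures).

I_x ≈ 10.2 in⁴

Split into non-overlapping primitives; take the origin at the lower-left of the bounding box.
Rectangular body: 3 × 2.2, A = 6.6 in², y = 1.1 in, Ī = 2.662 in⁴.
Semicircular cap: semicircle r = 1.5, A = 3.5343 in², y = 2.8366 in, Ī = 0.55564 in⁴.
Centroid: ȳ = ΣA·y / ΣA = 1.7056 in.
Transfer each piece to the horizontal axis through the centroid using Ī + A·d² with d = y − 1.7056:
  rectangular body: d = -0.60564 in → contributes +5.0829 in⁴
  semicircular cap: d = 1.131 in → contributes +5.0764 in⁴
Total I = 10.159 in⁴.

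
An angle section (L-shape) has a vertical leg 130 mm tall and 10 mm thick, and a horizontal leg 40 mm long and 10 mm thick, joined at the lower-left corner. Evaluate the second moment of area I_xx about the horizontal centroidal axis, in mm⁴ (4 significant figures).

I_xx ≈ 2.711 × 10⁶ mm⁴

Decompose the section into non-overlapping parts with the origin at the bottom-left of its bounding rectangle.
Vertical leg: 10 × 130, A = 1 300 mm², y = 65 mm, Ī = 1 830 833 mm⁴.
Horizontal leg (remainder): 30 × 10, A = 300 mm², y = 5 mm, Ī = 2 500 mm⁴.
Centroid: ȳ = ΣA·y / ΣA = 53.75 mm.
Transfer each piece to the horizontal centroidal axis using Ī + A·d² with d = y − 53.75:
  vertical leg: d = 11.25 mm → contributes +1 995 365 mm⁴
  horizontal leg (remainder): d = -48.75 mm → contributes +715 469 mm⁴
Total I = 2 710 833 mm⁴.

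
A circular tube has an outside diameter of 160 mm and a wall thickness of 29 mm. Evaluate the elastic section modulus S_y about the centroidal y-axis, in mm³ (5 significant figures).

Decompose the section into non-overlapping parts with the origin at the bottom-left of its bounding rectangle.
Outer circle: ⌀160, A = 20106.19 mm², x = 80 mm, Ī = 32 169 909 mm⁴.
Bore (subtracted): ⌀102, A = 8171.282 mm², x = 80 mm, Ī = 5 313 376 mm⁴.
By symmetry the centroid is at mid-width, x̄ = 80 mm.
All pieces are centred on the centroidal y-axis, so I = ΣĪ (holes subtracted) = 26 856 532 mm⁴.
Extreme fibre distance c = 80 mm; S = I/c = 335706.7 mm³.

S_y ≈ 3.3571 × 10⁵ mm³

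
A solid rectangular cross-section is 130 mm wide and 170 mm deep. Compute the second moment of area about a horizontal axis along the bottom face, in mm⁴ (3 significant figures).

The section: 130 × 170, A = 22 100 mm², y = 85 mm, Ī = 53 224 167 mm⁴.
Transfer it to a horizontal axis along the bottom face using Ī + A·d² with d = y − 0:
  the section: d = 85 mm → contributes +212 896 667 mm⁴
Total I = 212 896 667 mm⁴.

I_base ≈ 2.13 × 10⁸ mm⁴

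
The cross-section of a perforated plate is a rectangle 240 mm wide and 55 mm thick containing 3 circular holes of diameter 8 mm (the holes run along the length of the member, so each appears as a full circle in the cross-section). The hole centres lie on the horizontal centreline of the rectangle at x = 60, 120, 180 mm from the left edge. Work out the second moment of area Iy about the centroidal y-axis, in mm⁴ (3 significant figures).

Treat the section as a set of non-overlapping primitives; coordinates are from the bounding-box lower-left.
Plate: 240 × 55, A = 13 200 mm², x = 120 mm, Ī = 63 360 000 mm⁴.
Hole 1 (subtracted): ⌀8, A = 50.265 mm², x = 60 mm, Ī = 201.06 mm⁴.
Hole 2 (subtracted): ⌀8, A = 50.265 mm², x = 120 mm, Ī = 201.06 mm⁴.
Hole 3 (subtracted): ⌀8, A = 50.265 mm², x = 180 mm, Ī = 201.06 mm⁴.
By symmetry the centroid is at mid-width, x̄ = 120 mm.
Transfer each piece to the centroidal y-axis using Ī + A·d² with d = x − 120:
  plate: d = 0 mm → contributes +63 360 000 mm⁴
  hole 1: d = -60 mm → contributes −181 157 mm⁴
  hole 2: d = 0 mm → contributes −201.06 mm⁴
  hole 3: d = 60 mm → contributes −181 157 mm⁴
Total I = 62 997 485 mm⁴.

Iy ≈ 6.30 × 10⁷ mm⁴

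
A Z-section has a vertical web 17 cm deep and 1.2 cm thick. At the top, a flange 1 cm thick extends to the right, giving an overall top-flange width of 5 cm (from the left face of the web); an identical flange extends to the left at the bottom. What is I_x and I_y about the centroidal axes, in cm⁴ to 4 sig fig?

Treat the section as a set of non-overlapping primitives; coordinates are from the bounding-box lower-left.
Web: 1.2 × 17, A = 20.4 cm², y = 8.5 cm, Ī = 491.3 cm⁴.
Top flange (beyond web): 3.8 × 1, A = 3.8 cm², y = 16.5 cm, Ī = 0.316667 cm⁴.
Bottom flange (beyond web): 3.8 × 1, A = 3.8 cm², y = 0.5 cm, Ī = 0.316667 cm⁴.
Centroid: ȳ = ΣA·y / ΣA = 8.5 cm.
Transfer each piece to the centroidal x-axis using Ī + A·d² with d = y − 8.5:
  web: d = 0 cm → contributes +491.3 cm⁴
  top flange (beyond web): d = 8 cm → contributes +243.517 cm⁴
  bottom flange (beyond web): d = -8 cm → contributes +243.517 cm⁴
Total I = 978.333 cm⁴.
For the y-axis: x̄ = 4.4 cm.
Repeating about the centroidal y-axis gives I_y = 59.0933 cm⁴.

I_x ≈ 978.3 cm⁴, I_y ≈ 59.09 cm⁴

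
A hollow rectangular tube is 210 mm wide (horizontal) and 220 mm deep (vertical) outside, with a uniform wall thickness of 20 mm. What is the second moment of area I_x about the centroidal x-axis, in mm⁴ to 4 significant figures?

I_x ≈ 1.037 × 10⁸ mm⁴

Decompose the section into non-overlapping parts with the origin at the bottom-left of its bounding rectangle.
Outer rectangle: 210 × 220, A = 46 200 mm², y = 110 mm, Ī = 186 340 000 mm⁴.
Inner void (subtracted): 170 × 180, A = 30 600 mm², y = 110 mm, Ī = 82 620 000 mm⁴.
By symmetry the centroid is at mid-height, ȳ = 110 mm.
All pieces are centred on the centroidal x-axis, so I = ΣĪ (holes subtracted) = 103 720 000 mm⁴.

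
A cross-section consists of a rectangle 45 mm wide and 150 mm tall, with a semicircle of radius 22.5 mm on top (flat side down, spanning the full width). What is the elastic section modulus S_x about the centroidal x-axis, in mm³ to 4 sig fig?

Split into non-overlapping primitives; take the origin at the lower-left of the bounding box.
Rectangular body: 45 × 150, A = 6 750 mm², y = 75 mm, Ī = 12 656 250 mm⁴.
Semicircular cap: semicircle r = 22.5, A = 795.216 mm², y = 159.549 mm, Ī = 28129.5 mm⁴.
Centroid: ȳ = ΣA·y / ΣA = 83.9109 mm.
Transfer each piece to the centroidal x-axis using Ī + A·d² with d = y − 83.9109:
  rectangular body: d = -8.91093 mm → contributes +13 192 232 mm⁴
  semicircular cap: d = 75.6384 mm → contributes +4 577 687 mm⁴
Total I = 17 769 919 mm⁴.
Extreme fibre distance c = 88.5891 mm; S = I/c = 200 588 mm³.

S_x ≈ 2.006 × 10⁵ mm³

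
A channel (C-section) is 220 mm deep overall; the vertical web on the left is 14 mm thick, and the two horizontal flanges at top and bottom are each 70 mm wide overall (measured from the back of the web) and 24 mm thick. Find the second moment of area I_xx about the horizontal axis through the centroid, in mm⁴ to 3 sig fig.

I_xx ≈ 3.84 × 10⁷ mm⁴

Decompose the section into non-overlapping parts with the origin at the bottom-left of its bounding rectangle.
Web: 14 × 220, A = 3 080 mm², y = 110 mm, Ī = 12 422 667 mm⁴.
Top flange (beyond web): 56 × 24, A = 1 344 mm², y = 208 mm, Ī = 64 512 mm⁴.
Bottom flange (beyond web): 56 × 24, A = 1 344 mm², y = 12 mm, Ī = 64 512 mm⁴.
By symmetry the centroid is at mid-height, ȳ = 110 mm.
Transfer each piece to the horizontal axis through the centroid using Ī + A·d² with d = y − 110:
  web: d = 0 mm → contributes +12 422 667 mm⁴
  top flange (beyond web): d = 98 mm → contributes +12 972 288 mm⁴
  bottom flange (beyond web): d = -98 mm → contributes +12 972 288 mm⁴
Total I = 38 367 243 mm⁴.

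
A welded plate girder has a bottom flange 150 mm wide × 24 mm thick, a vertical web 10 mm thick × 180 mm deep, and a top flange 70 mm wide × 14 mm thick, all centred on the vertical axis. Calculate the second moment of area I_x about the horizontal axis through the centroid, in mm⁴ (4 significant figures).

I_x ≈ 4.012 × 10⁷ mm⁴

Treat the section as a set of non-overlapping primitives; coordinates are from the bounding-box lower-left.
Bottom plate: 150 × 24, A = 3 600 mm², y = 12 mm, Ī = 172 800 mm⁴.
Web plate: 10 × 180, A = 1 800 mm², y = 114 mm, Ī = 4 860 000 mm⁴.
Top plate: 70 × 14, A = 980 mm², y = 211 mm, Ī = 16006.7 mm⁴.
Centroid: ȳ = ΣA·y / ΣA = 71.3448 mm.
Transfer each piece to the horizontal axis through the centroid using Ī + A·d² with d = y − 71.3448:
  bottom plate: d = -59.3448 mm → contributes +12 851 311 mm⁴
  web plate: d = 42.6552 mm → contributes +8 135 035 mm⁴
  top plate: d = 139.655 mm → contributes +19 129 503 mm⁴
Total I = 40 115 848 mm⁴.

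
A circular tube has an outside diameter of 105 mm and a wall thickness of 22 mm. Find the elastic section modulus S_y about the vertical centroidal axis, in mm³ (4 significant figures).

S_y ≈ 1.007 × 10⁵ mm³

Decompose the section into non-overlapping parts with the origin at the bottom-left of its bounding rectangle.
Outer circle: ⌀105, A = 8659.01 mm², x = 52.5 mm, Ī = 5 966 602 mm⁴.
Bore (subtracted): ⌀61, A = 2922.47 mm², x = 52.5 mm, Ī = 679 656 mm⁴.
By symmetry the centroid is at mid-width, x̄ = 52.5 mm.
All pieces are centred on the vertical centroidal axis, so I = ΣĪ (holes subtracted) = 5 286 946 mm⁴.
Extreme fibre distance c = 52.5 mm; S = I/c = 100 704 mm³.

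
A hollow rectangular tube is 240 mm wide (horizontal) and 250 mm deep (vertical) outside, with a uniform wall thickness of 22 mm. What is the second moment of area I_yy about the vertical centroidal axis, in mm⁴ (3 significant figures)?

Break the section into simple shapes (no overlaps), measuring from the bottom-left corner of the bounding box.
Outer rectangle: 240 × 250, A = 60 000 mm², x = 120 mm, Ī = 288 000 000 mm⁴.
Inner void (subtracted): 196 × 206, A = 40 376 mm², x = 120 mm, Ī = 129 257 035 mm⁴.
By symmetry the centroid is at mid-width, x̄ = 120 mm.
All pieces are centred on the vertical centroidal axis, so I = ΣĪ (holes subtracted) = 158 742 965 mm⁴.

I_yy ≈ 1.59 × 10⁸ mm⁴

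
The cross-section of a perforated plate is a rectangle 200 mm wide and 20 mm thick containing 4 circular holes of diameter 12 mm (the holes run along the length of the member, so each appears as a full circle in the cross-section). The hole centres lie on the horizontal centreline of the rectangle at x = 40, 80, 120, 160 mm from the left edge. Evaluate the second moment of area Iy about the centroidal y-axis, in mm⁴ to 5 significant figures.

Iy ≈ 1.2424 × 10⁷ mm⁴

Decompose the section into non-overlapping parts with the origin at the bottom-left of its bounding rectangle.
Plate: 200 × 20, A = 4 000 mm², x = 100 mm, Ī = 13 333 333 mm⁴.
Hole 1 (subtracted): ⌀12, A = 113.0973 mm², x = 40 mm, Ī = 1017.876 mm⁴.
Hole 2 (subtracted): ⌀12, A = 113.0973 mm², x = 80 mm, Ī = 1017.876 mm⁴.
Hole 3 (subtracted): ⌀12, A = 113.0973 mm², x = 120 mm, Ī = 1017.876 mm⁴.
Hole 4 (subtracted): ⌀12, A = 113.0973 mm², x = 160 mm, Ī = 1017.876 mm⁴.
By symmetry the centroid is at mid-width, x̄ = 100 mm.
Transfer each piece to the centroidal y-axis using Ī + A·d² with d = x − 100:
  plate: d = 0 mm → contributes +13 333 333 mm⁴
  hole 1: d = -60 mm → contributes −408168.3 mm⁴
  hole 2: d = -20 mm → contributes −46256.81 mm⁴
  hole 3: d = 20 mm → contributes −46256.81 mm⁴
  hole 4: d = 60 mm → contributes −408168.3 mm⁴
Total I = 12 424 483 mm⁴.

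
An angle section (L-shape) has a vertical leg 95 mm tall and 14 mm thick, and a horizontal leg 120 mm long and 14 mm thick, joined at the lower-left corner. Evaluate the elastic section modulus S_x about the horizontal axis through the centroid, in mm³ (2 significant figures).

Treat the section as a set of non-overlapping primitives; coordinates are from the bounding-box lower-left.
Vertical leg: 14 × 95, A = 1 330 mm², y = 47.5 mm, Ī = 1 000 271 mm⁴.
Horizontal leg (remainder): 106 × 14, A = 1 484 mm², y = 7 mm, Ī = 24 239 mm⁴.
Centroid: ȳ = ΣA·y / ΣA = 26.14 mm.
Transfer each piece to the horizontal axis through the centroid using Ī + A·d² with d = y − 26.14:
  vertical leg: d = 21.36 mm → contributes +1 606 981 mm⁴
  horizontal leg (remainder): d = -19.14 mm → contributes +567 988 mm⁴
Total I = 2 174 969 mm⁴.
Extreme fibre distance c = 68.86 mm; S = I/c = 31 586 mm³.

S_x ≈ 3.2 × 10⁴ mm³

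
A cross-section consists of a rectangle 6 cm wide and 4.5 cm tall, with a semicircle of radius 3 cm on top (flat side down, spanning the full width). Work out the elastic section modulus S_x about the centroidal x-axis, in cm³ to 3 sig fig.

S_x ≈ 42.0 cm³

Split into non-overlapping primitives; take the origin at the lower-left of the bounding box.
Rectangular body: 6 × 4.5, A = 27 cm², y = 2.25 cm, Ī = 45.563 cm⁴.
Semicircular cap: semicircle r = 3, A = 14.137 cm², y = 5.7732 cm, Ī = 8.8903 cm⁴.
Centroid: ȳ = ΣA·y / ΣA = 3.4608 cm.
Transfer each piece to the centroidal x-axis using Ī + A·d² with d = y − 3.4608:
  rectangular body: d = -1.2108 cm → contributes +85.145 cm⁴
  semicircular cap: d = 2.3124 cm → contributes +84.487 cm⁴
Total I = 169.63 cm⁴.
Extreme fibre distance c = 4.0392 cm; S = I/c = 41.997 cm³.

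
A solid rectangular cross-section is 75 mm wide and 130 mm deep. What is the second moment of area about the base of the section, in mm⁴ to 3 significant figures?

The section: 75 × 130, A = 9 750 mm², y = 65 mm, Ī = 13 731 250 mm⁴.
Transfer it to a horizontal axis along the bottom face using Ī + A·d² with d = y − 0:
  the section: d = 65 mm → contributes +54 925 000 mm⁴
Total I = 54 925 000 mm⁴.

I_base ≈ 5.49 × 10⁷ mm⁴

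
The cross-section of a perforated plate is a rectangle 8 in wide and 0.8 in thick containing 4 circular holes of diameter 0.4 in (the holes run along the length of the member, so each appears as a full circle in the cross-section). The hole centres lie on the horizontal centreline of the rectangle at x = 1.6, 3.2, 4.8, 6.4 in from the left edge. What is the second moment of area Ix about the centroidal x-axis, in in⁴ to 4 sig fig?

Split into non-overlapping primitives; take the origin at the lower-left of the bounding box.
Plate: 8 × 0.8, A = 6.4 in², y = 0.4 in, Ī = 0.341333 in⁴.
Hole 1 (subtracted): ⌀0.4, A = 0.125664 in², y = 0.4 in, Ī = 0.00125664 in⁴.
Hole 2 (subtracted): ⌀0.4, A = 0.125664 in², y = 0.4 in, Ī = 0.00125664 in⁴.
Hole 3 (subtracted): ⌀0.4, A = 0.125664 in², y = 0.4 in, Ī = 0.00125664 in⁴.
Hole 4 (subtracted): ⌀0.4, A = 0.125664 in², y = 0.4 in, Ī = 0.00125664 in⁴.
By symmetry the centroid is at mid-height, ȳ = 0.4 in.
All pieces are centred on the centroidal x-axis, so I = ΣĪ (holes subtracted) = 0.336307 in⁴.

Ix ≈ 0.3363 in⁴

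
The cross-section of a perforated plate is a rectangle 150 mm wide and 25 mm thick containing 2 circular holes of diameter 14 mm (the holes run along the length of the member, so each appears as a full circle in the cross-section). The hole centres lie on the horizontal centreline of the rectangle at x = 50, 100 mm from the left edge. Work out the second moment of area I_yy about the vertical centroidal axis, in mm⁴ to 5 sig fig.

I_yy ≈ 6.8351 × 10⁶ mm⁴

Break the section into simple shapes (no overlaps), measuring from the bottom-left corner of the bounding box.
Plate: 150 × 25, A = 3 750 mm², x = 75 mm, Ī = 7 031 250 mm⁴.
Hole 1 (subtracted): ⌀14, A = 153.938 mm², x = 50 mm, Ī = 1885.741 mm⁴.
Hole 2 (subtracted): ⌀14, A = 153.938 mm², x = 100 mm, Ī = 1885.741 mm⁴.
By symmetry the centroid is at mid-width, x̄ = 75 mm.
Transfer each piece to the vertical centroidal axis using Ī + A·d² with d = x − 75:
  plate: d = 0 mm → contributes +7 031 250 mm⁴
  hole 1: d = -25 mm → contributes −98097.02 mm⁴
  hole 2: d = 25 mm → contributes −98097.02 mm⁴
Total I = 6 835 056 mm⁴.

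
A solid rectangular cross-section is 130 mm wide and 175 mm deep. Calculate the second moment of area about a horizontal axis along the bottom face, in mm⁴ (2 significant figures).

The section: 130 × 175, A = 22 750 mm², y = 87.5 mm, Ī = 58 059 896 mm⁴.
Transfer it to a horizontal axis along the bottom face using Ī + A·d² with d = y − 0:
  the section: d = 87.5 mm → contributes +232 239 583 mm⁴
Total I = 232 239 583 mm⁴.

I_base ≈ 2.3 × 10⁸ mm⁴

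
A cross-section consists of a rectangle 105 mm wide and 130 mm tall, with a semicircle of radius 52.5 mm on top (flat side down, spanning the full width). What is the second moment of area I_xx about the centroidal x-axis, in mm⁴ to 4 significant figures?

I_xx ≈ 4.510 × 10⁷ mm⁴

Decompose the section into non-overlapping parts with the origin at the bottom-left of its bounding rectangle.
Rectangular body: 105 × 130, A = 13 650 mm², y = 65 mm, Ī = 19 223 750 mm⁴.
Semicircular cap: semicircle r = 52.5, A = 4329.51 mm², y = 152.282 mm, Ī = 833 814 mm⁴.
Centroid: ȳ = ΣA·y / ΣA = 86.0176 mm.
Transfer each piece to the centroidal x-axis using Ī + A·d² with d = y − 86.0176:
  rectangular body: d = -21.0176 mm → contributes +25 253 515 mm⁴
  semicircular cap: d = 66.2641 mm → contributes +19 844 357 mm⁴
Total I = 45 097 872 mm⁴.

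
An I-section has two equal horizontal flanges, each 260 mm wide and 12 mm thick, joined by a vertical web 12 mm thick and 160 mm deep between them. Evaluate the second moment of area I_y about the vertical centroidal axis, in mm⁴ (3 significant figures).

I_y ≈ 3.52 × 10⁷ mm⁴

Break the section into simple shapes (no overlaps), measuring from the bottom-left corner of the bounding box.
Bottom flange: 260 × 12, A = 3 120 mm², x = 130 mm, Ī = 17 576 000 mm⁴.
Web: 12 × 160, A = 1 920 mm², x = 130 mm, Ī = 23 040 mm⁴.
Top flange: 260 × 12, A = 3 120 mm², x = 130 mm, Ī = 17 576 000 mm⁴.
By symmetry the centroid is at mid-width, x̄ = 130 mm.
All pieces are centred on the vertical centroidal axis, so I = ΣĪ = 35 175 040 mm⁴.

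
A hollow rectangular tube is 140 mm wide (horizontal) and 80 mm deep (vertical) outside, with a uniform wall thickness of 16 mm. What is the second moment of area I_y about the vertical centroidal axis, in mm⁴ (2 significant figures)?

I_y ≈ 1.3 × 10⁷ mm⁴

Treat the section as a set of non-overlapping primitives; coordinates are from the bounding-box lower-left.
Outer rectangle: 140 × 80, A = 11 200 mm², x = 70 mm, Ī = 18 293 333 mm⁴.
Inner void (subtracted): 108 × 48, A = 5 184 mm², x = 70 mm, Ī = 5 038 848 mm⁴.
By symmetry the centroid is at mid-width, x̄ = 70 mm.
All pieces are centred on the vertical centroidal axis, so I = ΣĪ (holes subtracted) = 13 254 485 mm⁴.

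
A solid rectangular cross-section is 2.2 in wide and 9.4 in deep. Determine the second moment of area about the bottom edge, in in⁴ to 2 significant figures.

The section: 2.2 × 9.4, A = 20.68 in², y = 4.7 in, Ī = 152.3 in⁴.
Transfer it to a horizontal axis along the bottom face using Ī + A·d² with d = y − 0:
  the section: d = 4.7 in → contributes +609.1 in⁴
Total I = 609.1 in⁴.

I_base ≈ 610 in⁴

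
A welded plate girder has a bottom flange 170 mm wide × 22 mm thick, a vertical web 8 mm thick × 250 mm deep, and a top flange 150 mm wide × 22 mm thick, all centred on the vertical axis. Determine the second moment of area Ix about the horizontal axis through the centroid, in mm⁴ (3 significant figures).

Treat the section as a set of non-overlapping primitives; coordinates are from the bounding-box lower-left.
Bottom plate: 170 × 22, A = 3 740 mm², y = 11 mm, Ī = 150 847 mm⁴.
Web plate: 8 × 250, A = 2 000 mm², y = 147 mm, Ī = 10 416 667 mm⁴.
Top plate: 150 × 22, A = 3 300 mm², y = 283 mm, Ī = 133 100 mm⁴.
Centroid: ȳ = ΣA·y / ΣA = 140.38 mm.
Transfer each piece to the horizontal axis through the centroid using Ī + A·d² with d = y − 140.38:
  bottom plate: d = -129.38 mm → contributes +62 755 910 mm⁴
  web plate: d = 6.6195 mm → contributes +10 504 301 mm⁴
  top plate: d = 142.62 mm → contributes +67 256 133 mm⁴
Total I = 140 516 344 mm⁴.

Ix ≈ 1.41 × 10⁸ mm⁴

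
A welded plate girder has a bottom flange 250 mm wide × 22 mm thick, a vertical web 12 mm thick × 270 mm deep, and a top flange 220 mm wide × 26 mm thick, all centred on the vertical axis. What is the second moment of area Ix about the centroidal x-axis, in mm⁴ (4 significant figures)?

Ix ≈ 2.626 × 10⁸ mm⁴

Break the section into simple shapes (no overlaps), measuring from the bottom-left corner of the bounding box.
Bottom plate: 250 × 22, A = 5 500 mm², y = 11 mm, Ī = 221 833 mm⁴.
Web plate: 12 × 270, A = 3 240 mm², y = 157 mm, Ī = 19 683 000 mm⁴.
Top plate: 220 × 26, A = 5 720 mm², y = 305 mm, Ī = 322 227 mm⁴.
Centroid: ȳ = ΣA·y / ΣA = 160.012 mm.
Transfer each piece to the centroidal x-axis using Ī + A·d² with d = y − 160.012:
  bottom plate: d = -149.012 mm → contributes +122 347 737 mm⁴
  web plate: d = -3.01245 mm → contributes +19 712 402 mm⁴
  top plate: d = 144.988 mm → contributes +120 564 579 mm⁴
Total I = 262 624 718 mm⁴.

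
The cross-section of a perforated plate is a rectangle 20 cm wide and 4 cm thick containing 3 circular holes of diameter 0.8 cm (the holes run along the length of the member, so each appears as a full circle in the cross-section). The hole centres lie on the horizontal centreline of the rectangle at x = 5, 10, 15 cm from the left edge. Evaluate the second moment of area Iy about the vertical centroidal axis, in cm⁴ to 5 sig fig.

Iy ≈ 2641.5 cm⁴

Split into non-overlapping primitives; take the origin at the lower-left of the bounding box.
Plate: 20 × 4, A = 80 cm², x = 10 cm, Ī = 2666.667 cm⁴.
Hole 1 (subtracted): ⌀0.8, A = 0.5026548 cm², x = 5 cm, Ī = 0.02010619 cm⁴.
Hole 2 (subtracted): ⌀0.8, A = 0.5026548 cm², x = 10 cm, Ī = 0.02010619 cm⁴.
Hole 3 (subtracted): ⌀0.8, A = 0.5026548 cm², x = 15 cm, Ī = 0.02010619 cm⁴.
By symmetry the centroid is at mid-width, x̄ = 10 cm.
Transfer each piece to the vertical centroidal axis using Ī + A·d² with d = x − 10:
  plate: d = 0 cm → contributes +2666.667 cm⁴
  hole 1: d = -5 cm → contributes −12.58648 cm⁴
  hole 2: d = 0 cm → contributes −0.02010619 cm⁴
  hole 3: d = 5 cm → contributes −12.58648 cm⁴
Total I = 2641.474 cm⁴.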